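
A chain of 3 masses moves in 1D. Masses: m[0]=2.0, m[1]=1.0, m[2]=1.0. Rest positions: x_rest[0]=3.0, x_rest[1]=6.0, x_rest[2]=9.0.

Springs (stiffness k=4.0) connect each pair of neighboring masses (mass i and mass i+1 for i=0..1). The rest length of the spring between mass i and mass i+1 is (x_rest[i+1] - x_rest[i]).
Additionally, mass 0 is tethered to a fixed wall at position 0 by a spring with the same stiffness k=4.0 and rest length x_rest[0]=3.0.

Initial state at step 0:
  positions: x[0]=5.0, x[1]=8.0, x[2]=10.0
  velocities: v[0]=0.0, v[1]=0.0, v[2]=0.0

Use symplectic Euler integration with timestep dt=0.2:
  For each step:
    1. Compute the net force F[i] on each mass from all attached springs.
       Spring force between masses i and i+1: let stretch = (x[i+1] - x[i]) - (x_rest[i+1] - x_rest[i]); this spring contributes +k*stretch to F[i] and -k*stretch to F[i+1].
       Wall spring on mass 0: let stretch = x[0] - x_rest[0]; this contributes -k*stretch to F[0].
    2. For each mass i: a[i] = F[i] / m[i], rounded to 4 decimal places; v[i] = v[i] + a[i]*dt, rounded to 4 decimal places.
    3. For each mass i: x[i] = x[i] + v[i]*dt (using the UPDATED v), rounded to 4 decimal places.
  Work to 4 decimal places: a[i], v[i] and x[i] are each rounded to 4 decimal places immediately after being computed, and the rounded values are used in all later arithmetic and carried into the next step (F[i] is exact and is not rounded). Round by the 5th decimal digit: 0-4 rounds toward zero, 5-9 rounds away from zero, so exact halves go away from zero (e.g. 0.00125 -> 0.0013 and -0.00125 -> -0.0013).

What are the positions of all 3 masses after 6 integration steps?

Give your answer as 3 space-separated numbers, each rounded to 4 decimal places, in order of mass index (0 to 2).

Step 0: x=[5.0000 8.0000 10.0000] v=[0.0000 0.0000 0.0000]
Step 1: x=[4.8400 7.8400 10.1600] v=[-0.8000 -0.8000 0.8000]
Step 2: x=[4.5328 7.5712 10.4288] v=[-1.5360 -1.3440 1.3440]
Step 3: x=[4.1060 7.2735 10.7204] v=[-2.1338 -1.4886 1.4579]
Step 4: x=[3.6042 7.0205 10.9405] v=[-2.5092 -1.2651 1.1004]
Step 5: x=[3.0873 6.8481 11.0134] v=[-2.5844 -0.8621 0.3644]
Step 6: x=[2.6243 6.7404 10.8998] v=[-2.3150 -0.5385 -0.5678]

Answer: 2.6243 6.7404 10.8998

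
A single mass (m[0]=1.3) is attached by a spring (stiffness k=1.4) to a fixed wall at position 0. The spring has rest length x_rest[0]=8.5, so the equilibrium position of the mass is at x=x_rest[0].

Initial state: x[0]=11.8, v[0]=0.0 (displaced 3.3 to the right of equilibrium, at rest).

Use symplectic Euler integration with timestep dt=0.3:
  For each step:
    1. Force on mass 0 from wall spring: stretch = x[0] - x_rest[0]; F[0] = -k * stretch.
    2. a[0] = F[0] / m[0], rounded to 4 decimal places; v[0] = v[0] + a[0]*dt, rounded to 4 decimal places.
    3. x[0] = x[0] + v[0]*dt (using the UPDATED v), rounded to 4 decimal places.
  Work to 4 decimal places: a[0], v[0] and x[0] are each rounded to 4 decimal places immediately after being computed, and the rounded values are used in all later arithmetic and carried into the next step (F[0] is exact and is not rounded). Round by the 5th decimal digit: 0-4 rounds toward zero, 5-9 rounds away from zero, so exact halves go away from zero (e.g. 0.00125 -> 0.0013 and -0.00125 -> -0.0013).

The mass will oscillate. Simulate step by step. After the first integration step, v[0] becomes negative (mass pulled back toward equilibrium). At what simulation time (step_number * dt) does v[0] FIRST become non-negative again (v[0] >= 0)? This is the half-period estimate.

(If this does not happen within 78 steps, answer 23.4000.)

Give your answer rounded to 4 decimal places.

Step 0: x=[11.8000] v=[0.0000]
Step 1: x=[11.4802] v=[-1.0661]
Step 2: x=[10.8715] v=[-2.0289]
Step 3: x=[10.0330] v=[-2.7951]
Step 4: x=[9.0459] v=[-3.2904]
Step 5: x=[8.0059] v=[-3.4668]
Step 6: x=[7.0137] v=[-3.3072]
Step 7: x=[6.1656] v=[-2.8270]
Step 8: x=[5.5438] v=[-2.0728]
Step 9: x=[5.2085] v=[-1.1177]
Step 10: x=[5.1922] v=[-0.0543]
Step 11: x=[5.4965] v=[1.0144]
First v>=0 after going negative at step 11, time=3.3000

Answer: 3.3000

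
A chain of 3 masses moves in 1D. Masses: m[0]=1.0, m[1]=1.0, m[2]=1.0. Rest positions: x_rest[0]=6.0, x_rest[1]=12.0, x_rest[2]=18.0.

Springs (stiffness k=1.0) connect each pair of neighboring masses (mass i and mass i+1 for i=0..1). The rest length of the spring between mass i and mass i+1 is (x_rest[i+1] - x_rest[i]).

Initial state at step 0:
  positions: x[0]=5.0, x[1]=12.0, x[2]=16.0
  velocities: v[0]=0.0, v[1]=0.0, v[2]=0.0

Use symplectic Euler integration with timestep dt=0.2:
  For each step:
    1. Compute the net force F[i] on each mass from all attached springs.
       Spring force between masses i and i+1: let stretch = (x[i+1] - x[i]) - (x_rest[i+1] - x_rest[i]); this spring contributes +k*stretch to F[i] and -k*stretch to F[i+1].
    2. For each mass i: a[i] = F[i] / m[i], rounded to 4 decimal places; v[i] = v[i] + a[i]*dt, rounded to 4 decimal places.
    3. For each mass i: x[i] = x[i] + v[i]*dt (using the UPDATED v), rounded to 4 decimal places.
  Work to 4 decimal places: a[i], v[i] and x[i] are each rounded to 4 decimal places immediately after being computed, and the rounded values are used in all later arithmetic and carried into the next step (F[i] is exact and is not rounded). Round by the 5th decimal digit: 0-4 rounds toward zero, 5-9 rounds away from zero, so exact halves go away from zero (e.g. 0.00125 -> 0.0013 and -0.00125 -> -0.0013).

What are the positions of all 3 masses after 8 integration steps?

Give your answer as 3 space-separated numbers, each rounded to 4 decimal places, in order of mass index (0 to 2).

Answer: 5.4331 10.0014 17.5655

Derivation:
Step 0: x=[5.0000 12.0000 16.0000] v=[0.0000 0.0000 0.0000]
Step 1: x=[5.0400 11.8800 16.0800] v=[0.2000 -0.6000 0.4000]
Step 2: x=[5.1136 11.6544 16.2320] v=[0.3680 -1.1280 0.7600]
Step 3: x=[5.2088 11.3503 16.4409] v=[0.4762 -1.5206 1.0445]
Step 4: x=[5.3097 11.0041 16.6862] v=[0.5045 -1.7308 1.2264]
Step 5: x=[5.3984 10.6574 16.9442] v=[0.4434 -1.7333 1.2900]
Step 6: x=[5.4574 10.3519 17.1907] v=[0.2952 -1.5277 1.2326]
Step 7: x=[5.4722 10.1241 17.4037] v=[0.0741 -1.1388 1.0648]
Step 8: x=[5.4331 10.0014 17.5655] v=[-0.1955 -0.6133 0.8089]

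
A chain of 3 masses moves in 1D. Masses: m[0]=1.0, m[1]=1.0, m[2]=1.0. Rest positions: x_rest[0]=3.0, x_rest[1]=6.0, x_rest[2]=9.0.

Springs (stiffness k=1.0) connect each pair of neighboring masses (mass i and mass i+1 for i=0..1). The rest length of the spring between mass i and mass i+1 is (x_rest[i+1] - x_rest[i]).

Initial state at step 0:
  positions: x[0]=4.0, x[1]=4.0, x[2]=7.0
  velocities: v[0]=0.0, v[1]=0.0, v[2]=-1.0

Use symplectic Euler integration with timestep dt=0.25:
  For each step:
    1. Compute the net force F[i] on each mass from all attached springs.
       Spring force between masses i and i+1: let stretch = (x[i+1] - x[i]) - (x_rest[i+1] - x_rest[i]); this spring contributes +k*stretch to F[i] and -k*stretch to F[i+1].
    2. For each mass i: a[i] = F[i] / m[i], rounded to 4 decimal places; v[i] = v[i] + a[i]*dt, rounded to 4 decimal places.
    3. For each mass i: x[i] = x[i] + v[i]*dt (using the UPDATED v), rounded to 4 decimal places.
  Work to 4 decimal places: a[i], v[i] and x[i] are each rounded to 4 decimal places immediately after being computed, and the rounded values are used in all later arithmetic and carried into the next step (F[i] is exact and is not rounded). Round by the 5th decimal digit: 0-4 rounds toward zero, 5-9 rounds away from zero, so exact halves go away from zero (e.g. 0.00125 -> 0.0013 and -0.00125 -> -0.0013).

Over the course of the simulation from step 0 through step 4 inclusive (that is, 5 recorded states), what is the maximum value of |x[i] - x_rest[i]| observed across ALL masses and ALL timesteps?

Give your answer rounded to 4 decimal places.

Step 0: x=[4.0000 4.0000 7.0000] v=[0.0000 0.0000 -1.0000]
Step 1: x=[3.8125 4.1875 6.7500] v=[-0.7500 0.7500 -1.0000]
Step 2: x=[3.4609 4.5117 6.5274] v=[-1.4063 1.2969 -0.8906]
Step 3: x=[2.9875 4.8962 6.3663] v=[-1.8936 1.5381 -0.6445]
Step 4: x=[2.4459 5.2533 6.3008] v=[-2.1664 1.4285 -0.2620]
Max displacement = 2.6992

Answer: 2.6992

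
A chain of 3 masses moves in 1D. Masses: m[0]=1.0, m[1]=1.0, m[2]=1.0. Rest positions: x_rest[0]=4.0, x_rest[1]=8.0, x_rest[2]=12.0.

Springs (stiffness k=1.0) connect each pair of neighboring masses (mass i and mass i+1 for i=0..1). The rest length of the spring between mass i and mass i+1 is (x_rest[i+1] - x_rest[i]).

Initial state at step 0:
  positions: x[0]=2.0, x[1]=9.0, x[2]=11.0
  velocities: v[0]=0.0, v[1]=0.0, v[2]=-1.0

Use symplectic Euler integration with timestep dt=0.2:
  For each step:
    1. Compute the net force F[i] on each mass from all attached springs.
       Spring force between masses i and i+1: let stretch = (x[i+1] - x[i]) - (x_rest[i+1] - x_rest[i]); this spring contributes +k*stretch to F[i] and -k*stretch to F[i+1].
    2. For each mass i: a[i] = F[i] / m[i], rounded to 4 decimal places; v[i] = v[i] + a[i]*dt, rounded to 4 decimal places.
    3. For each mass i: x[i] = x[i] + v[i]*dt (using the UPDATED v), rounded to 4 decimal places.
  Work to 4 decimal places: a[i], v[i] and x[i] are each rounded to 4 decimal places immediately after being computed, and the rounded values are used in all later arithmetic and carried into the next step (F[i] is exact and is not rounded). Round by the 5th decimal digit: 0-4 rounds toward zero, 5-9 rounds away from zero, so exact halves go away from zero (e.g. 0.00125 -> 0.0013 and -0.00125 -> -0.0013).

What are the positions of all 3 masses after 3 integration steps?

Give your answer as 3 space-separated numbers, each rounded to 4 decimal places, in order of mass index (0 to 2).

Answer: 2.6572 7.8861 10.8568

Derivation:
Step 0: x=[2.0000 9.0000 11.0000] v=[0.0000 0.0000 -1.0000]
Step 1: x=[2.1200 8.8000 10.8800] v=[0.6000 -1.0000 -0.6000]
Step 2: x=[2.3472 8.4160 10.8368] v=[1.1360 -1.9200 -0.2160]
Step 3: x=[2.6572 7.8861 10.8568] v=[1.5498 -2.6496 0.0998]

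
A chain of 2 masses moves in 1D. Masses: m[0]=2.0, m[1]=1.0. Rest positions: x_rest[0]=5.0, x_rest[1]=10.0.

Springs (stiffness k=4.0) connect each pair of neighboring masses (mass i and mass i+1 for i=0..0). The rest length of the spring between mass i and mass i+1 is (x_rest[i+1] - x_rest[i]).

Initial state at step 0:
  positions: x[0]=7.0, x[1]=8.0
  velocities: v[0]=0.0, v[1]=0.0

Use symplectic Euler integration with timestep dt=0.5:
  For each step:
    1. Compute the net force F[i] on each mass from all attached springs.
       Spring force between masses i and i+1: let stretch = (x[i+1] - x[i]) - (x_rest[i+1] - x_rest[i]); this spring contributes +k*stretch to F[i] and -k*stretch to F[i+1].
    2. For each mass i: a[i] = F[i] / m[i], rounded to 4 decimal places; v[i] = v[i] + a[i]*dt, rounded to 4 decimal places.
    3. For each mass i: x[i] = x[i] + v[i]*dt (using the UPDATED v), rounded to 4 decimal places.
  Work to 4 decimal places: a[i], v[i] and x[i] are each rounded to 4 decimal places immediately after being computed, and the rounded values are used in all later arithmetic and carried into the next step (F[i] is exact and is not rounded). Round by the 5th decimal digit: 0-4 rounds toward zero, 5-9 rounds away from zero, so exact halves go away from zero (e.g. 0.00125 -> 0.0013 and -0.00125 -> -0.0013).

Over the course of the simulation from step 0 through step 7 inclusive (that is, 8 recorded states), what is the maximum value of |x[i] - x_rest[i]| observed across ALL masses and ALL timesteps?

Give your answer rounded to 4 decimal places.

Answer: 4.0000

Derivation:
Step 0: x=[7.0000 8.0000] v=[0.0000 0.0000]
Step 1: x=[5.0000 12.0000] v=[-4.0000 8.0000]
Step 2: x=[4.0000 14.0000] v=[-2.0000 4.0000]
Step 3: x=[5.5000 11.0000] v=[3.0000 -6.0000]
Step 4: x=[7.2500 7.5000] v=[3.5000 -7.0000]
Step 5: x=[6.6250 8.7500] v=[-1.2500 2.5000]
Step 6: x=[4.5625 12.8750] v=[-4.1250 8.2500]
Step 7: x=[4.1563 13.6875] v=[-0.8125 1.6250]
Max displacement = 4.0000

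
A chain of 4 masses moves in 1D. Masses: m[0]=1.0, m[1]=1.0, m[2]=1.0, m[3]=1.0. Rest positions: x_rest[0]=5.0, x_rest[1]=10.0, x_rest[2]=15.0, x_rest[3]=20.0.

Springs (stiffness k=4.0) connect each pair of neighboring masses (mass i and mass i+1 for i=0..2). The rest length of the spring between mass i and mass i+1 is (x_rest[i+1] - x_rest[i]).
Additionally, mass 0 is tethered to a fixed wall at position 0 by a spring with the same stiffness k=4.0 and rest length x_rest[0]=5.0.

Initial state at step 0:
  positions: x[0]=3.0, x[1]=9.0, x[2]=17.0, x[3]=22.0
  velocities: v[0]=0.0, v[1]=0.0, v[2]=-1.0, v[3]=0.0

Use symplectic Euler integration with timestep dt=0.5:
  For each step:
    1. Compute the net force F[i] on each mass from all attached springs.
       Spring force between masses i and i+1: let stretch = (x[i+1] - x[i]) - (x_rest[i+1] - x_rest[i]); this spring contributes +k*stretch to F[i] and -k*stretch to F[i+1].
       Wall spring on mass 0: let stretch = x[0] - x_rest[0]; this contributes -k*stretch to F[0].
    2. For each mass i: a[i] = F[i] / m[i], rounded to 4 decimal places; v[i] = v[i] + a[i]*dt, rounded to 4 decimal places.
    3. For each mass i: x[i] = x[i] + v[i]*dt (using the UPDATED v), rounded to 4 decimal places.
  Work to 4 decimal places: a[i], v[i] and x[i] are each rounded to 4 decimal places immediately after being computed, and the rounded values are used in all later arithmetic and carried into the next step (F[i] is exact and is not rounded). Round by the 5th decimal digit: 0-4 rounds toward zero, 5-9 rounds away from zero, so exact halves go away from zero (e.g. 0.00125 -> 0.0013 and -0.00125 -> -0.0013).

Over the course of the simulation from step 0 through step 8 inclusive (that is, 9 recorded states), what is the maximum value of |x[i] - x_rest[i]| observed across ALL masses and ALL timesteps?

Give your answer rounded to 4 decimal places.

Answer: 3.5000

Derivation:
Step 0: x=[3.0000 9.0000 17.0000 22.0000] v=[0.0000 0.0000 -1.0000 0.0000]
Step 1: x=[6.0000 11.0000 13.5000 22.0000] v=[6.0000 4.0000 -7.0000 0.0000]
Step 2: x=[8.0000 10.5000 16.0000 18.5000] v=[4.0000 -1.0000 5.0000 -7.0000]
Step 3: x=[4.5000 13.0000 15.5000 17.5000] v=[-7.0000 5.0000 -1.0000 -2.0000]
Step 4: x=[5.0000 9.5000 14.5000 19.5000] v=[1.0000 -7.0000 -2.0000 4.0000]
Step 5: x=[5.0000 6.5000 13.5000 21.5000] v=[0.0000 -6.0000 -2.0000 4.0000]
Step 6: x=[1.5000 9.0000 13.5000 20.5000] v=[-7.0000 5.0000 0.0000 -2.0000]
Step 7: x=[4.0000 8.5000 16.0000 17.5000] v=[5.0000 -1.0000 5.0000 -6.0000]
Step 8: x=[7.0000 11.0000 12.5000 18.0000] v=[6.0000 5.0000 -7.0000 1.0000]
Max displacement = 3.5000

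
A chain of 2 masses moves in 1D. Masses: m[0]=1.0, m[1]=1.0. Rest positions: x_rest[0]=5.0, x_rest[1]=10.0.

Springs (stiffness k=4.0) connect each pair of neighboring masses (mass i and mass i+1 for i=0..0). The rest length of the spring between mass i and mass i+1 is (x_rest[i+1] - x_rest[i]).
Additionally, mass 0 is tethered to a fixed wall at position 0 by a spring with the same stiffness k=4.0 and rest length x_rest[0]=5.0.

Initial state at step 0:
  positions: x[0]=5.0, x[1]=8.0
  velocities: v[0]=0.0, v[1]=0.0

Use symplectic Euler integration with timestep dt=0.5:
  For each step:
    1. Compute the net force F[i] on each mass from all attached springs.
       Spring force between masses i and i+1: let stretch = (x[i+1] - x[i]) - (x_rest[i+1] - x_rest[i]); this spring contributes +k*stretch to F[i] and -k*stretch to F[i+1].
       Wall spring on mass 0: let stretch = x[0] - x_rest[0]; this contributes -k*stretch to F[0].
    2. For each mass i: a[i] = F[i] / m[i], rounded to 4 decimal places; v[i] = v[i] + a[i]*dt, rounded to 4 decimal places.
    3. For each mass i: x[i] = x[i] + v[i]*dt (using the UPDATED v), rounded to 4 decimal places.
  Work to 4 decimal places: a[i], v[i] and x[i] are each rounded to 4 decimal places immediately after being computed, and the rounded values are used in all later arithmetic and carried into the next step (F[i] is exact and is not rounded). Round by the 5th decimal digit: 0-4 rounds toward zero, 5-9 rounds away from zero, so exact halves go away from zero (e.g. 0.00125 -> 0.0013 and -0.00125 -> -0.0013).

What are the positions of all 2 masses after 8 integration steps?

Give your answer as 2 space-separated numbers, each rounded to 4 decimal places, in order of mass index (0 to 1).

Answer: 3.0000 10.0000

Derivation:
Step 0: x=[5.0000 8.0000] v=[0.0000 0.0000]
Step 1: x=[3.0000 10.0000] v=[-4.0000 4.0000]
Step 2: x=[5.0000 10.0000] v=[4.0000 0.0000]
Step 3: x=[7.0000 10.0000] v=[4.0000 0.0000]
Step 4: x=[5.0000 12.0000] v=[-4.0000 4.0000]
Step 5: x=[5.0000 12.0000] v=[0.0000 0.0000]
Step 6: x=[7.0000 10.0000] v=[4.0000 -4.0000]
Step 7: x=[5.0000 10.0000] v=[-4.0000 0.0000]
Step 8: x=[3.0000 10.0000] v=[-4.0000 0.0000]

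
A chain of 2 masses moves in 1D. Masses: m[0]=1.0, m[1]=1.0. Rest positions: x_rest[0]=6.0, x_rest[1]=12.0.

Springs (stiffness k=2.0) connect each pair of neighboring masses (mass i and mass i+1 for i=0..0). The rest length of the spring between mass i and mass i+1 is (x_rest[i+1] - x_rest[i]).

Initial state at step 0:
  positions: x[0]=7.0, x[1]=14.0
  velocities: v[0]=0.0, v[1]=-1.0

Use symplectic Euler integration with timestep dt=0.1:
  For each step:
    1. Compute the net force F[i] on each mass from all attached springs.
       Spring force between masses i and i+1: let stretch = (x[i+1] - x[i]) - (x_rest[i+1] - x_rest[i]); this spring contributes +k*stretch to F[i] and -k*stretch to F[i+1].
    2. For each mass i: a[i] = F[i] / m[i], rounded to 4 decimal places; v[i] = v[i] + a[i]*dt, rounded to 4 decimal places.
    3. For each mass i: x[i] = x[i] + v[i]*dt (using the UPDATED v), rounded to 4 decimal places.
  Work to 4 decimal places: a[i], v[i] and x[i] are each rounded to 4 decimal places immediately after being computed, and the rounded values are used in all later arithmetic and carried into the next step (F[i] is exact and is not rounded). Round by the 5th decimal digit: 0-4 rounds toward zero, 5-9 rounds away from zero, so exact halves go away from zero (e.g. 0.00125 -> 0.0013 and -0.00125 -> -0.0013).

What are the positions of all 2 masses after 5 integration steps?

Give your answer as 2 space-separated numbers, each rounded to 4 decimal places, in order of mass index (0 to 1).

Answer: 7.2345 13.2655

Derivation:
Step 0: x=[7.0000 14.0000] v=[0.0000 -1.0000]
Step 1: x=[7.0200 13.8800] v=[0.2000 -1.2000]
Step 2: x=[7.0572 13.7428] v=[0.3720 -1.3720]
Step 3: x=[7.1081 13.5919] v=[0.5091 -1.5091]
Step 4: x=[7.1687 13.4313] v=[0.6059 -1.6059]
Step 5: x=[7.2345 13.2655] v=[0.6584 -1.6584]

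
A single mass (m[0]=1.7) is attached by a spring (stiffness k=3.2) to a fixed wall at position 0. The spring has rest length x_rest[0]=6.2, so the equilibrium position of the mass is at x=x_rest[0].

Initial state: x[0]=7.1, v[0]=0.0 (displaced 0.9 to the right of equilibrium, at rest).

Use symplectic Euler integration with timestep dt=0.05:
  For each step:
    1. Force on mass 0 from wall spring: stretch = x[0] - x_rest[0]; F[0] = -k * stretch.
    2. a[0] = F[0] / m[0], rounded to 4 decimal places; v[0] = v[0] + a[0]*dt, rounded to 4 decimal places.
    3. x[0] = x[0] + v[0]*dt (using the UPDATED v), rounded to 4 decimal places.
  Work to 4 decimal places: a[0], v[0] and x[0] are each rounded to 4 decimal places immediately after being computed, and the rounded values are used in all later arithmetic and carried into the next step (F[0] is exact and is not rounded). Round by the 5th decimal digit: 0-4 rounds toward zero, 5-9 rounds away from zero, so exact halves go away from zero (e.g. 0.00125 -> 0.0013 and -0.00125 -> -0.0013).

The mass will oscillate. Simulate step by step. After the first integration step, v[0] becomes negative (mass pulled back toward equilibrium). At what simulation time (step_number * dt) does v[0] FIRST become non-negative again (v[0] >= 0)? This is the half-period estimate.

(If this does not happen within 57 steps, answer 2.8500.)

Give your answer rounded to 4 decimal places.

Answer: 2.3000

Derivation:
Step 0: x=[7.1000] v=[0.0000]
Step 1: x=[7.0958] v=[-0.0847]
Step 2: x=[7.0874] v=[-0.1690]
Step 3: x=[7.0748] v=[-0.2525]
Step 4: x=[7.0581] v=[-0.3348]
Step 5: x=[7.0373] v=[-0.4156]
Step 6: x=[7.0126] v=[-0.4944]
Step 7: x=[6.9841] v=[-0.5709]
Step 8: x=[6.9519] v=[-0.6447]
Step 9: x=[6.9161] v=[-0.7155]
Step 10: x=[6.8770] v=[-0.7829]
Step 11: x=[6.8347] v=[-0.8466]
Step 12: x=[6.7894] v=[-0.9063]
Step 13: x=[6.7413] v=[-0.9618]
Step 14: x=[6.6907] v=[-1.0127]
Step 15: x=[6.6378] v=[-1.0589]
Step 16: x=[6.5828] v=[-1.1001]
Step 17: x=[6.5260] v=[-1.1361]
Step 18: x=[6.4677] v=[-1.1668]
Step 19: x=[6.4081] v=[-1.1920]
Step 20: x=[6.3475] v=[-1.2116]
Step 21: x=[6.2862] v=[-1.2255]
Step 22: x=[6.2245] v=[-1.2336]
Step 23: x=[6.1627] v=[-1.2359]
Step 24: x=[6.1011] v=[-1.2324]
Step 25: x=[6.0399] v=[-1.2231]
Step 26: x=[5.9795] v=[-1.2080]
Step 27: x=[5.9201] v=[-1.1872]
Step 28: x=[5.8621] v=[-1.1609]
Step 29: x=[5.8056] v=[-1.1291]
Step 30: x=[5.7510] v=[-1.0920]
Step 31: x=[5.6985] v=[-1.0497]
Step 32: x=[5.6484] v=[-1.0025]
Step 33: x=[5.6009] v=[-0.9506]
Step 34: x=[5.5562] v=[-0.8942]
Step 35: x=[5.5145] v=[-0.8336]
Step 36: x=[5.4760] v=[-0.7691]
Step 37: x=[5.4410] v=[-0.7010]
Step 38: x=[5.4095] v=[-0.6296]
Step 39: x=[5.3817] v=[-0.5552]
Step 40: x=[5.3578] v=[-0.4782]
Step 41: x=[5.3379] v=[-0.3989]
Step 42: x=[5.3220] v=[-0.3178]
Step 43: x=[5.3102] v=[-0.2352]
Step 44: x=[5.3026] v=[-0.1515]
Step 45: x=[5.2993] v=[-0.0670]
Step 46: x=[5.3002] v=[0.0178]
First v>=0 after going negative at step 46, time=2.3000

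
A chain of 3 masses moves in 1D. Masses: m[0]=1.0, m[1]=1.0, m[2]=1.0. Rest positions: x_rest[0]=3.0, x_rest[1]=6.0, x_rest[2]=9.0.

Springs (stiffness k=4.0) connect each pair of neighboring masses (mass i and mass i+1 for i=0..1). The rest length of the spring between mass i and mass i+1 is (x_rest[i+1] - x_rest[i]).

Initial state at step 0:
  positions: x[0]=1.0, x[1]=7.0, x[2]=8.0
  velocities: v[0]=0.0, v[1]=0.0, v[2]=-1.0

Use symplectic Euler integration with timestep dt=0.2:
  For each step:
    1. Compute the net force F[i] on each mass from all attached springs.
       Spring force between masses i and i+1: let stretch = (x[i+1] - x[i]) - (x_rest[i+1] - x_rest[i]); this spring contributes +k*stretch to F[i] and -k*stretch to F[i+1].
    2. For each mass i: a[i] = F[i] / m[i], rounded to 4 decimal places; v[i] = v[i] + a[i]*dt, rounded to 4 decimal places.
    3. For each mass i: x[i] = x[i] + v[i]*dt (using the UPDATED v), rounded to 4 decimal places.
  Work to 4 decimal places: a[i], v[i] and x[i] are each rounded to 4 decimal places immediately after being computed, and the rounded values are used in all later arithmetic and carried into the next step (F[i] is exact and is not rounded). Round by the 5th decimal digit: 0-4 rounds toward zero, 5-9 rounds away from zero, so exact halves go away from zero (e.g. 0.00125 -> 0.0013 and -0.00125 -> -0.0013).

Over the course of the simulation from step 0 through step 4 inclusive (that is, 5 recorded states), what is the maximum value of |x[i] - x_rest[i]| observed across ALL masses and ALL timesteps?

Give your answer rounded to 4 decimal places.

Step 0: x=[1.0000 7.0000 8.0000] v=[0.0000 0.0000 -1.0000]
Step 1: x=[1.4800 6.2000 8.1200] v=[2.4000 -4.0000 0.6000]
Step 2: x=[2.2352 4.9520 8.4128] v=[3.7760 -6.2400 1.4640]
Step 3: x=[2.9451 3.8230 8.6319] v=[3.5494 -5.6448 1.0954]
Step 4: x=[3.3154 3.3230 8.5616] v=[1.8517 -2.5000 -0.3517]
Max displacement = 2.6770

Answer: 2.6770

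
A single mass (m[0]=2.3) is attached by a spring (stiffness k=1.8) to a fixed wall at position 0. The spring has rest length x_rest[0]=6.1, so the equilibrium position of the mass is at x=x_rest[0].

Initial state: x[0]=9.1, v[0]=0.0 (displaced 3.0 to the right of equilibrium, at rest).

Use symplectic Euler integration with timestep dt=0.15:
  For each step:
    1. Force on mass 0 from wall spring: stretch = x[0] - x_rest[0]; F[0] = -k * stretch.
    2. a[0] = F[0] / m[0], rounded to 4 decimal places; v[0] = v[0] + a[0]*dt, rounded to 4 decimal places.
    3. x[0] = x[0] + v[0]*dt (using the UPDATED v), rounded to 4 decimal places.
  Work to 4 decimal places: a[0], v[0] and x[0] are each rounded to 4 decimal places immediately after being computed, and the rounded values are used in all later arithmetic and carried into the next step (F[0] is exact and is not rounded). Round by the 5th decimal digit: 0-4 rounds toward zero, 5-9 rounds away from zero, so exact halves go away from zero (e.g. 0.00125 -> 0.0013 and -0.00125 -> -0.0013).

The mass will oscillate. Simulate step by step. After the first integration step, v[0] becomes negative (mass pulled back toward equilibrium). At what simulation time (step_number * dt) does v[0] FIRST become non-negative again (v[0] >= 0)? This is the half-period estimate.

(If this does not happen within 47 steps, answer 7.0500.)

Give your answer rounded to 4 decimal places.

Step 0: x=[9.1000] v=[0.0000]
Step 1: x=[9.0472] v=[-0.3522]
Step 2: x=[8.9425] v=[-0.6982]
Step 3: x=[8.7877] v=[-1.0319]
Step 4: x=[8.5856] v=[-1.3474]
Step 5: x=[8.3397] v=[-1.6392]
Step 6: x=[8.0544] v=[-1.9021]
Step 7: x=[7.7347] v=[-2.1315]
Step 8: x=[7.3862] v=[-2.3234]
Step 9: x=[7.0150] v=[-2.4744]
Step 10: x=[6.6277] v=[-2.5818]
Step 11: x=[6.2311] v=[-2.6438]
Step 12: x=[5.8322] v=[-2.6592]
Step 13: x=[5.4380] v=[-2.6278]
Step 14: x=[5.0555] v=[-2.5501]
Step 15: x=[4.6914] v=[-2.4275]
Step 16: x=[4.3521] v=[-2.2621]
Step 17: x=[4.0436] v=[-2.0569]
Step 18: x=[3.7713] v=[-1.8155]
Step 19: x=[3.5400] v=[-1.5421]
Step 20: x=[3.3538] v=[-1.2416]
Step 21: x=[3.2159] v=[-0.9192]
Step 22: x=[3.1288] v=[-0.5806]
Step 23: x=[3.0940] v=[-0.2318]
Step 24: x=[3.1122] v=[0.1211]
First v>=0 after going negative at step 24, time=3.6000

Answer: 3.6000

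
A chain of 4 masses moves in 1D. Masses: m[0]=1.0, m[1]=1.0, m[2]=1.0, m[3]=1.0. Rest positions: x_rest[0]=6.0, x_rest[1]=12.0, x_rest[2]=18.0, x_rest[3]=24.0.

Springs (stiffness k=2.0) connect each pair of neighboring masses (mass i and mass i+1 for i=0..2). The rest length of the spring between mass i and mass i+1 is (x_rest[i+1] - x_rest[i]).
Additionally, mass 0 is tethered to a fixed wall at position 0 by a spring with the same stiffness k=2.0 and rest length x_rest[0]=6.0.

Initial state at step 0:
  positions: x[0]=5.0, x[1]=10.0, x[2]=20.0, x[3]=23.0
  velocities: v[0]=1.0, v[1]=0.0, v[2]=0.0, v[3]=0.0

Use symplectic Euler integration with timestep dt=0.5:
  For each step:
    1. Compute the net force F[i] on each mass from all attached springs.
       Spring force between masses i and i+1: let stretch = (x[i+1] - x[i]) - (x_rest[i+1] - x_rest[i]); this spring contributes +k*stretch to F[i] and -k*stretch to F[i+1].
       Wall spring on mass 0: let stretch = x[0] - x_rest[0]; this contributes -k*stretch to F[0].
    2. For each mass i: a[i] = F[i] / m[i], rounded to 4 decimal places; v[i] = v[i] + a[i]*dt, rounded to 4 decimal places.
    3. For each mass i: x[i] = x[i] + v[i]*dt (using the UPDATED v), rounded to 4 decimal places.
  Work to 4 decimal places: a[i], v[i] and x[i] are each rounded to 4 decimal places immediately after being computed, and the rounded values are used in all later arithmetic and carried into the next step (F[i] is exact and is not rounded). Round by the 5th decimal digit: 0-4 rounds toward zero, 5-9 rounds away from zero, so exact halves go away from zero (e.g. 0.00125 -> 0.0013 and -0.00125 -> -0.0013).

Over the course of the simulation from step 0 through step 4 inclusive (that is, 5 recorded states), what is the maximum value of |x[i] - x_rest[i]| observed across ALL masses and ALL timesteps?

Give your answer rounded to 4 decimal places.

Answer: 3.0000

Derivation:
Step 0: x=[5.0000 10.0000 20.0000 23.0000] v=[1.0000 0.0000 0.0000 0.0000]
Step 1: x=[5.5000 12.5000 16.5000 24.5000] v=[1.0000 5.0000 -7.0000 3.0000]
Step 2: x=[6.7500 13.5000 15.0000 25.0000] v=[2.5000 2.0000 -3.0000 1.0000]
Step 3: x=[8.0000 11.8750 17.7500 23.5000] v=[2.5000 -3.2500 5.5000 -3.0000]
Step 4: x=[7.1875 11.2500 20.4375 22.1250] v=[-1.6250 -1.2500 5.3750 -2.7500]
Max displacement = 3.0000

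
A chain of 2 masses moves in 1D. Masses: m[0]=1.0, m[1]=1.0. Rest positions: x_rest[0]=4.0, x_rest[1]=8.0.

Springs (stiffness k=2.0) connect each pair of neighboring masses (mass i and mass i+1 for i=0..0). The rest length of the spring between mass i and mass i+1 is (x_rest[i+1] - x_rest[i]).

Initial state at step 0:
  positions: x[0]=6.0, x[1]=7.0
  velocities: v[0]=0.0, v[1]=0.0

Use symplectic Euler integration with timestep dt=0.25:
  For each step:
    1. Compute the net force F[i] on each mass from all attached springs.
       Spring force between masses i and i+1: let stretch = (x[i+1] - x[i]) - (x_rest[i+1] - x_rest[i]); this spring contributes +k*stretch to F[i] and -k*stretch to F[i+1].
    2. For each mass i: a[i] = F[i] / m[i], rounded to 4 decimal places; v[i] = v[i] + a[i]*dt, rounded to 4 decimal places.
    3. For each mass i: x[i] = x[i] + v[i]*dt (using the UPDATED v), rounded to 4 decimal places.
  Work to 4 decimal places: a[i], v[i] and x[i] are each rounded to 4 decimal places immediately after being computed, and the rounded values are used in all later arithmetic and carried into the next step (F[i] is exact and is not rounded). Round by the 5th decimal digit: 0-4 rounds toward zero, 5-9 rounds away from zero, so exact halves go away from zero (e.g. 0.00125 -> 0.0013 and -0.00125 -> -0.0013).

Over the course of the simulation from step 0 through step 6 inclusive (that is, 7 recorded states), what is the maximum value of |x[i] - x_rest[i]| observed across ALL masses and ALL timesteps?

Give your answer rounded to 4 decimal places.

Step 0: x=[6.0000 7.0000] v=[0.0000 0.0000]
Step 1: x=[5.6250 7.3750] v=[-1.5000 1.5000]
Step 2: x=[4.9688 8.0313] v=[-2.6250 2.6250]
Step 3: x=[4.1954 8.8048] v=[-3.0938 3.0938]
Step 4: x=[3.4981 9.5021] v=[-2.7891 2.7891]
Step 5: x=[3.0513 9.9489] v=[-1.7871 1.7871]
Step 6: x=[2.9667 10.0335] v=[-0.3383 0.3383]
Max displacement = 2.0335

Answer: 2.0335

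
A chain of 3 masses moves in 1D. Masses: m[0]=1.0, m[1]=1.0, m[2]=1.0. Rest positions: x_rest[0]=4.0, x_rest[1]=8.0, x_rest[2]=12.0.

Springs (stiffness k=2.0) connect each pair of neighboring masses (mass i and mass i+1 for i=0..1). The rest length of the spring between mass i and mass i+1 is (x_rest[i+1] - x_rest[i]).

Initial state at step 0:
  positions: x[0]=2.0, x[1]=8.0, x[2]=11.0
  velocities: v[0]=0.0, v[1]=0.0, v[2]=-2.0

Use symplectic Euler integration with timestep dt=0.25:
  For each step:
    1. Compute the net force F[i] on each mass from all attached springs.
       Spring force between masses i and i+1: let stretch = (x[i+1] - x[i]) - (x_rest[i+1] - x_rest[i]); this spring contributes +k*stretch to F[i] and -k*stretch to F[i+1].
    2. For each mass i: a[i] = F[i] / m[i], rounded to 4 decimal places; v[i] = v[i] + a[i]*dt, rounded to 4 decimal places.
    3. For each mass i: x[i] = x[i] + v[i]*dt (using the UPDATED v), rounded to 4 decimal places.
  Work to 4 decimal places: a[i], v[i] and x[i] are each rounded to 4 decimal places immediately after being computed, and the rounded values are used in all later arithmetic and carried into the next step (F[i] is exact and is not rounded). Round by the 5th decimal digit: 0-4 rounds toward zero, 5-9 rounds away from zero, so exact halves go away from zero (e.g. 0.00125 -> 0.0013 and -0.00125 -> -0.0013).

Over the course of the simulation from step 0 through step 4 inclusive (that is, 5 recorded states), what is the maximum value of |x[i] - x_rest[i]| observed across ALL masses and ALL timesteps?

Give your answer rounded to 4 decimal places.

Answer: 2.4832

Derivation:
Step 0: x=[2.0000 8.0000 11.0000] v=[0.0000 0.0000 -2.0000]
Step 1: x=[2.2500 7.6250 10.6250] v=[1.0000 -1.5000 -1.5000]
Step 2: x=[2.6719 6.9531 10.3750] v=[1.6875 -2.6875 -1.0000]
Step 3: x=[3.1289 6.1738 10.1973] v=[1.8281 -3.1172 -0.7110]
Step 4: x=[3.4666 5.5168 10.0166] v=[1.3506 -2.6279 -0.7228]
Max displacement = 2.4832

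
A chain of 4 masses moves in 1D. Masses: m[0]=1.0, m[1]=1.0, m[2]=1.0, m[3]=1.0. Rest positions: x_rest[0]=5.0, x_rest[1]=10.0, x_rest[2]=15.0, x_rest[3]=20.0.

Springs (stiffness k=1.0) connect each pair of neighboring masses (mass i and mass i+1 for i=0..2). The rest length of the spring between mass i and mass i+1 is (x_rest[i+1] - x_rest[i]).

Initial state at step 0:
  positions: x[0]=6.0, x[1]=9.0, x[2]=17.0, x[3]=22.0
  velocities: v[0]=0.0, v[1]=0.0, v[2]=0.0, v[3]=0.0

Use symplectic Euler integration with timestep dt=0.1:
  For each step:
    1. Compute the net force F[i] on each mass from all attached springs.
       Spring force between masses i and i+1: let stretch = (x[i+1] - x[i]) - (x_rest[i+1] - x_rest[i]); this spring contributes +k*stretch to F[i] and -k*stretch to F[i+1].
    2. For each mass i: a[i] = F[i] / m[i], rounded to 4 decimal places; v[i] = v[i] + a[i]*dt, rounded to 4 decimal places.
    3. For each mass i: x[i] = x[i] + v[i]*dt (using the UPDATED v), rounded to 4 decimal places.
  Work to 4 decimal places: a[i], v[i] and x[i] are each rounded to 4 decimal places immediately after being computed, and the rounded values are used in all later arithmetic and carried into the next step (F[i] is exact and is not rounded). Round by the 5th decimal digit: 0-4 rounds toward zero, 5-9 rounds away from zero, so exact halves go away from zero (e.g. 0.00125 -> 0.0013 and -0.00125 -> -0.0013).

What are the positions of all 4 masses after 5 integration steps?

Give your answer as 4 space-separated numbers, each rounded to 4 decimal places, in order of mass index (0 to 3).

Step 0: x=[6.0000 9.0000 17.0000 22.0000] v=[0.0000 0.0000 0.0000 0.0000]
Step 1: x=[5.9800 9.0500 16.9700 22.0000] v=[-0.2000 0.5000 -0.3000 0.0000]
Step 2: x=[5.9407 9.1485 16.9111 21.9997] v=[-0.3930 0.9850 -0.5890 -0.0030]
Step 3: x=[5.8835 9.2926 16.8255 21.9985] v=[-0.5722 1.4405 -0.8564 -0.0119]
Step 4: x=[5.8104 9.4779 16.7163 21.9956] v=[-0.7313 1.8529 -1.0924 -0.0292]
Step 5: x=[5.7239 9.6989 16.5875 21.9899] v=[-0.8646 2.2100 -1.2883 -0.0571]

Answer: 5.7239 9.6989 16.5875 21.9899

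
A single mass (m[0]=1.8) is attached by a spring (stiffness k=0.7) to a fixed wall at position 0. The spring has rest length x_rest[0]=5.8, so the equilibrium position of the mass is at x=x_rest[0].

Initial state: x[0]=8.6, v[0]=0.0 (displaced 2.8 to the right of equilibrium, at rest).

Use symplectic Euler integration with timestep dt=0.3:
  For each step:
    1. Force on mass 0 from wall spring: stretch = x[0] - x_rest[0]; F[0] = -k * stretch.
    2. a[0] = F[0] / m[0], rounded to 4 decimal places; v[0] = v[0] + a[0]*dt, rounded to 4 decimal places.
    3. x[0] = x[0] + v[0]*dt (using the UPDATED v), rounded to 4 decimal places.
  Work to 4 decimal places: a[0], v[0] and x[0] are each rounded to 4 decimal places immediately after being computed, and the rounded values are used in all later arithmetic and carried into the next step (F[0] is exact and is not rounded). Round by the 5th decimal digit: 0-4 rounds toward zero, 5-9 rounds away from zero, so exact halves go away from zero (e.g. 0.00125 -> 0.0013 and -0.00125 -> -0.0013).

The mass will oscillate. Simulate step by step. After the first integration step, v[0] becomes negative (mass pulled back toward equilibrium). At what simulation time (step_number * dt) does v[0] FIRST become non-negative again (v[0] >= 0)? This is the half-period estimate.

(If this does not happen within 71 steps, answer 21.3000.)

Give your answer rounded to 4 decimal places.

Step 0: x=[8.6000] v=[0.0000]
Step 1: x=[8.5020] v=[-0.3267]
Step 2: x=[8.3094] v=[-0.6419]
Step 3: x=[8.0290] v=[-0.9347]
Step 4: x=[7.6706] v=[-1.1947]
Step 5: x=[7.2467] v=[-1.4130]
Step 6: x=[6.7722] v=[-1.5818]
Step 7: x=[6.2636] v=[-1.6952]
Step 8: x=[5.7388] v=[-1.7493]
Step 9: x=[5.2161] v=[-1.7422]
Step 10: x=[4.7139] v=[-1.6741]
Step 11: x=[4.2497] v=[-1.5474]
Step 12: x=[3.8398] v=[-1.3665]
Step 13: x=[3.4985] v=[-1.1378]
Step 14: x=[3.2377] v=[-0.8693]
Step 15: x=[3.0666] v=[-0.5704]
Step 16: x=[2.9912] v=[-0.2515]
Step 17: x=[3.0141] v=[0.0762]
First v>=0 after going negative at step 17, time=5.1000

Answer: 5.1000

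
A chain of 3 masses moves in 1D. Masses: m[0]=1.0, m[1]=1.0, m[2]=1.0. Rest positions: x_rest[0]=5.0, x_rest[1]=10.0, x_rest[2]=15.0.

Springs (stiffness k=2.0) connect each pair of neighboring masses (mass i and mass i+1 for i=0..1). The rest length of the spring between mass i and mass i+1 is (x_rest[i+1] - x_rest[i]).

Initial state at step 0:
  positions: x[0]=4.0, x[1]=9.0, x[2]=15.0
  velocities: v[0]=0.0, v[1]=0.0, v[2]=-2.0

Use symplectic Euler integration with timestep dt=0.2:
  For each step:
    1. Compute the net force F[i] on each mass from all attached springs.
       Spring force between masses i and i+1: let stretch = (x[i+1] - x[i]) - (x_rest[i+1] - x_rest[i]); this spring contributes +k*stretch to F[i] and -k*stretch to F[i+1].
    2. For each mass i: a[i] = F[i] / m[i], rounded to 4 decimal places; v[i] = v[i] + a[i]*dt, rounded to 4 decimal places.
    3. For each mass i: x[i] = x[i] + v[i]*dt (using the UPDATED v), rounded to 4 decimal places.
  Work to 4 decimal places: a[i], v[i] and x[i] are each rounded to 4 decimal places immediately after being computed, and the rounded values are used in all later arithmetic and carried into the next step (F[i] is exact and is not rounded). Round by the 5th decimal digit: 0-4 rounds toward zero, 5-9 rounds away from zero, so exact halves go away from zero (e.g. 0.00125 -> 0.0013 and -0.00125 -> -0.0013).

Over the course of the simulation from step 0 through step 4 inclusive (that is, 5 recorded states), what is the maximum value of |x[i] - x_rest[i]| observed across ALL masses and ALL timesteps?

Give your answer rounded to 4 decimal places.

Step 0: x=[4.0000 9.0000 15.0000] v=[0.0000 0.0000 -2.0000]
Step 1: x=[4.0000 9.0800 14.5200] v=[0.0000 0.4000 -2.4000]
Step 2: x=[4.0064 9.1888 14.0048] v=[0.0320 0.5440 -2.5760]
Step 3: x=[4.0274 9.2683 13.5043] v=[0.1050 0.3974 -2.5024]
Step 4: x=[4.0677 9.2674 13.0649] v=[0.2014 -0.0046 -2.1968]
Max displacement = 1.9351

Answer: 1.9351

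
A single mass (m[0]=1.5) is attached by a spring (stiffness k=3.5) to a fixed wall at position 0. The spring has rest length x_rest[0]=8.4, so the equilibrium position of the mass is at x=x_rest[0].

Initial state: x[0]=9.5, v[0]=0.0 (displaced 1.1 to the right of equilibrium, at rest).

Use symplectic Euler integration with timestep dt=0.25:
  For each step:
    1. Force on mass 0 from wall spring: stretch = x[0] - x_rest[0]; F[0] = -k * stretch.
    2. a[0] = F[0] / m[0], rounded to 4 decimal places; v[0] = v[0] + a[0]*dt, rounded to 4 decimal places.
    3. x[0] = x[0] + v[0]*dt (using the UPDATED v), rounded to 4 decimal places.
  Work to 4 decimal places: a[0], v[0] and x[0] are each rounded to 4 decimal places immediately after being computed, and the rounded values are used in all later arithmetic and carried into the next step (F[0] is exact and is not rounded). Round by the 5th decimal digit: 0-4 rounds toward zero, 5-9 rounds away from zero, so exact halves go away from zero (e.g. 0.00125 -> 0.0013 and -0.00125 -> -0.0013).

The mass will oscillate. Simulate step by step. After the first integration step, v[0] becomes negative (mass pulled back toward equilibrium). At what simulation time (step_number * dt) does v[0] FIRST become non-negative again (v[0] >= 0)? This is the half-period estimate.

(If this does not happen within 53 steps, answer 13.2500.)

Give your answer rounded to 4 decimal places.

Step 0: x=[9.5000] v=[0.0000]
Step 1: x=[9.3396] v=[-0.6417]
Step 2: x=[9.0422] v=[-1.1898]
Step 3: x=[8.6511] v=[-1.5644]
Step 4: x=[8.2234] v=[-1.7109]
Step 5: x=[7.8214] v=[-1.6079]
Step 6: x=[7.5038] v=[-1.2704]
Step 7: x=[7.3169] v=[-0.7476]
Step 8: x=[7.2880] v=[-0.1158]
Step 9: x=[7.4212] v=[0.5329]
First v>=0 after going negative at step 9, time=2.2500

Answer: 2.2500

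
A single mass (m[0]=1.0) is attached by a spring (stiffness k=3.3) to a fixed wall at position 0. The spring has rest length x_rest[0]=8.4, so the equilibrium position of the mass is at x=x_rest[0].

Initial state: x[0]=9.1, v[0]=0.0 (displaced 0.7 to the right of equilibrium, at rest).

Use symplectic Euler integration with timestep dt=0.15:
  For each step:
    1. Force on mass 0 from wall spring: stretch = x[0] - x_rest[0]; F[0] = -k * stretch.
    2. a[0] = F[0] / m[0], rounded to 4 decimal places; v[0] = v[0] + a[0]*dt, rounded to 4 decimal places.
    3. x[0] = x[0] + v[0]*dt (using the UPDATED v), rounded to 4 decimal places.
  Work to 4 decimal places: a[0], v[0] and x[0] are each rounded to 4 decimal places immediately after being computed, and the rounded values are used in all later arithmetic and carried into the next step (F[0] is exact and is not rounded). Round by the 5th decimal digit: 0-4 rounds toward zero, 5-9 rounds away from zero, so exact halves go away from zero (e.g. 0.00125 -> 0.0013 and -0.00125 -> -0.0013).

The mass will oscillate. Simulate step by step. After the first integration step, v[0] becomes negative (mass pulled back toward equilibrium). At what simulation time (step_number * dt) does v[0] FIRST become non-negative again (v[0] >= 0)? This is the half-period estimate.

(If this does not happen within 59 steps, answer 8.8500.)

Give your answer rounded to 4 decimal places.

Answer: 1.8000

Derivation:
Step 0: x=[9.1000] v=[0.0000]
Step 1: x=[9.0480] v=[-0.3465]
Step 2: x=[8.9479] v=[-0.6673]
Step 3: x=[8.8071] v=[-0.9385]
Step 4: x=[8.6361] v=[-1.1400]
Step 5: x=[8.4476] v=[-1.2569]
Step 6: x=[8.2555] v=[-1.2805]
Step 7: x=[8.0742] v=[-1.2090]
Step 8: x=[7.9170] v=[-1.0477]
Step 9: x=[7.7957] v=[-0.8086]
Step 10: x=[7.7193] v=[-0.5095]
Step 11: x=[7.6934] v=[-0.1726]
Step 12: x=[7.7200] v=[0.1772]
First v>=0 after going negative at step 12, time=1.8000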